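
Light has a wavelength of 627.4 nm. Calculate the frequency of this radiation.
4.7783e+14 Hz

Using the wave equation: c = fλ

Solving for frequency:
f = c/λ = (3×10⁸ m/s) / (627.4×10⁻⁹ m)
f = 4.7783e+14 Hz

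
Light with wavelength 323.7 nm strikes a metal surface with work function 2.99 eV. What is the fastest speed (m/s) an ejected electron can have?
5.4365e+05 m/s

First, find the maximum kinetic energy:
E_photon = hc/λ = 3.8302 eV
KE_max = E_photon - φ = 3.8302 - 2.99 = 0.8402 eV

Convert to Joules: KE_max = 0.8402 × 1.602×10⁻¹⁹ J = 1.3462e-19 J

Then use KE = ½mv² to find velocity:
v = √(2·KE/m) = √(2 × 1.3462e-19 J / 9.109e-31 kg)
v = 5.4365e+05 m/s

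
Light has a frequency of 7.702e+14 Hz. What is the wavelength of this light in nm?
389.24 nm

Using the wave equation: c = fλ

Solving for wavelength:
λ = c/f = (3×10⁸ m/s) / (7.702e+14 Hz)
λ = 389.24 nm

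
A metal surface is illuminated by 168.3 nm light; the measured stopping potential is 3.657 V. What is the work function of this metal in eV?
3.71 eV

The stopping potential gives the maximum kinetic energy: KE_max = eV_s = 3.657 eV

From Einstein's photoelectric equation: KE_max = hc/λ - φ
Rearranging: φ = hc/λ - KE_max

Calculate photon energy:
E_photon = hc/λ = (6.626×10⁻³⁴ J·s)(3×10⁸ m/s) / (168.3×10⁻⁹ m) = 7.3669 eV

Therefore:
φ = 7.3669 - 3.657 = 3.71 eV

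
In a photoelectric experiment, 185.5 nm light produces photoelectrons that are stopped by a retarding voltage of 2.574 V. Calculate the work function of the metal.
4.11 eV

The stopping potential gives the maximum kinetic energy: KE_max = eV_s = 2.574 eV

From Einstein's photoelectric equation: KE_max = hc/λ - φ
Rearranging: φ = hc/λ - KE_max

Calculate photon energy:
E_photon = hc/λ = (6.626×10⁻³⁴ J·s)(3×10⁸ m/s) / (185.5×10⁻⁹ m) = 6.6838 eV

Therefore:
φ = 6.6838 - 2.574 = 4.11 eV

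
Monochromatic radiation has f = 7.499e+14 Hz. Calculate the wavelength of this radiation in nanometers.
399.78 nm

Using the wave equation: c = fλ

Solving for wavelength:
λ = c/f = (3×10⁸ m/s) / (7.499e+14 Hz)
λ = 399.78 nm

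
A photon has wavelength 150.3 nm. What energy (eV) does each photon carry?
8.2491 eV

Using E = hf = hc/λ:

E = hc/λ = (6.626×10⁻³⁴ J·s)(3×10⁸ m/s) / (150.3×10⁻⁹ m)
E = 8.2491 eV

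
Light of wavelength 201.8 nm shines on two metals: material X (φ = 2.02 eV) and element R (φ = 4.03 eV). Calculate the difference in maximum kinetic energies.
2.0100 eV

Using KE_max = hc/λ - φ for each metal:

Photon energy: E = hc/λ = 6.1439 eV

For material X (φ₁ = 2.02 eV):
KE₁ = E - φ₁ = 6.1439 - 2.02 = 4.1239 eV

For element R (φ₂ = 4.03 eV):
KE₂ = E - φ₂ = 6.1439 - 4.03 = 2.1139 eV

Difference:
ΔKE = KE₁ - KE₂ = 4.1239 - 2.1139 = 2.0100 eV

Note: The difference equals the difference in work functions: 4.03 - 2.02 = 2.01 eV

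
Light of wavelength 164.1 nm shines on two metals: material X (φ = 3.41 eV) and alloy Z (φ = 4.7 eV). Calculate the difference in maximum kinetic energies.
1.2900 eV

Using KE_max = hc/λ - φ for each metal:

Photon energy: E = hc/λ = 7.5554 eV

For material X (φ₁ = 3.41 eV):
KE₁ = E - φ₁ = 7.5554 - 3.41 = 4.1454 eV

For alloy Z (φ₂ = 4.7 eV):
KE₂ = E - φ₂ = 7.5554 - 4.7 = 2.8554 eV

Difference:
ΔKE = KE₁ - KE₂ = 4.1454 - 2.8554 = 1.2900 eV

Note: The difference equals the difference in work functions: 4.7 - 3.41 = 1.29 eV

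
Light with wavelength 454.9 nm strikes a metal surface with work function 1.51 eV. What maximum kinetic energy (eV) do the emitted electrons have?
1.2155 eV

Using Einstein's photoelectric equation: KE_max = hf - φ = hc/λ - φ

First, calculate the photon energy:
E_photon = hc/λ = (6.626×10⁻³⁴ J·s)(3×10⁸ m/s) / (454.9×10⁻⁹ m)
E_photon = 2.7255 eV

Then, the maximum kinetic energy:
KE_max = E_photon - φ = 2.7255 eV - 1.51 eV = 1.2155 eV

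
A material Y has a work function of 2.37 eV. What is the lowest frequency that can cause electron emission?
5.7306e+14 Hz

The threshold frequency is when the photon energy equals the work function:
hf₀ = φ

Solving for f₀:
f₀ = φ/h = (2.37 eV × 1.602×10⁻¹⁹ J/eV) / (6.626×10⁻³⁴ J·s)
f₀ = 5.7306e+14 Hz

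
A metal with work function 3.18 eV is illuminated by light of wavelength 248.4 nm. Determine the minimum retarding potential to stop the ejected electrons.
1.8113 V

The stopping potential V_s satisfies: eV_s = KE_max

First, find KE_max using Einstein's equation:
E_photon = hc/λ = 4.9913 eV
KE_max = E_photon - φ = 4.9913 - 3.18 = 1.8113 eV

Since eV_s = KE_max:
V_s = KE_max/e = 1.8113 V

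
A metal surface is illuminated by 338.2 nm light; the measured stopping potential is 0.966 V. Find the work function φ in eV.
2.70 eV

The stopping potential gives the maximum kinetic energy: KE_max = eV_s = 0.966 eV

From Einstein's photoelectric equation: KE_max = hc/λ - φ
Rearranging: φ = hc/λ - KE_max

Calculate photon energy:
E_photon = hc/λ = (6.626×10⁻³⁴ J·s)(3×10⁸ m/s) / (338.2×10⁻⁹ m) = 3.6660 eV

Therefore:
φ = 3.6660 - 0.966 = 2.70 eV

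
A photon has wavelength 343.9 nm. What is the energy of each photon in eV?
3.6052 eV

Using E = hf = hc/λ:

E = hc/λ = (6.626×10⁻³⁴ J·s)(3×10⁸ m/s) / (343.9×10⁻⁹ m)
E = 3.6052 eV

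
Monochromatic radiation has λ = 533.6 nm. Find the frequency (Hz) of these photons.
5.6183e+14 Hz

Using the wave equation: c = fλ

Solving for frequency:
f = c/λ = (3×10⁸ m/s) / (533.6×10⁻⁹ m)
f = 5.6183e+14 Hz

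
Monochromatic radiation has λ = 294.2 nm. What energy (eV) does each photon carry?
4.2143 eV

Using E = hf = hc/λ:

E = hc/λ = (6.626×10⁻³⁴ J·s)(3×10⁸ m/s) / (294.2×10⁻⁹ m)
E = 4.2143 eV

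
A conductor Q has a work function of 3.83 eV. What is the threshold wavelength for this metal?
323.72 nm

The threshold wavelength is when the photon energy equals the work function:
hc/λ₀ = φ

Solving for λ₀:
λ₀ = hc/φ = (6.626×10⁻³⁴ J·s)(3×10⁸ m/s) / (3.83 eV × 1.602×10⁻¹⁹ J/eV)
λ₀ = 323.72 nm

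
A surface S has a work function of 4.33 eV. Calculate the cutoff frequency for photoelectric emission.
1.0470e+15 Hz

The threshold frequency is when the photon energy equals the work function:
hf₀ = φ

Solving for f₀:
f₀ = φ/h = (4.33 eV × 1.602×10⁻¹⁹ J/eV) / (6.626×10⁻³⁴ J·s)
f₀ = 1.0470e+15 Hz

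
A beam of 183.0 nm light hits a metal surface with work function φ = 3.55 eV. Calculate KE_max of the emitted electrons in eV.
3.2251 eV

Using Einstein's photoelectric equation: KE_max = hf - φ = hc/λ - φ

First, calculate the photon energy:
E_photon = hc/λ = (6.626×10⁻³⁴ J·s)(3×10⁸ m/s) / (183.0×10⁻⁹ m)
E_photon = 6.7751 eV

Then, the maximum kinetic energy:
KE_max = E_photon - φ = 6.7751 eV - 3.55 eV = 3.2251 eV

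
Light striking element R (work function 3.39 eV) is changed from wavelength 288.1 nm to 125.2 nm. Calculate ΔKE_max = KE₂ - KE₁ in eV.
5.5994 eV

Using Einstein's equation: KE_max = hc/λ - φ

For λ₁ = 288.1 nm:
KE₁ = hc/λ₁ - φ = 4.3035 - 3.39 = 0.9135 eV

For λ₂ = 125.2 nm:
KE₂ = hc/λ₂ - φ = 9.9029 - 3.39 = 6.5129 eV

Change in KE:
ΔKE = KE₂ - KE₁ = 6.5129 - 0.9135 = 5.5994 eV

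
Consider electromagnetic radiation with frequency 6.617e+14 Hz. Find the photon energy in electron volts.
2.7366 eV

Using E = hf:

E = hf = (6.626×10⁻³⁴ J·s)(6.617e+14 Hz)
E = 2.7366 eV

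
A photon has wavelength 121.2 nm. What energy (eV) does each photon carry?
10.2297 eV

Using E = hf = hc/λ:

E = hc/λ = (6.626×10⁻³⁴ J·s)(3×10⁸ m/s) / (121.2×10⁻⁹ m)
E = 10.2297 eV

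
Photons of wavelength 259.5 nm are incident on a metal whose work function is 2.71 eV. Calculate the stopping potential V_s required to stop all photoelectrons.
2.0678 V

The stopping potential V_s satisfies: eV_s = KE_max

First, find KE_max using Einstein's equation:
E_photon = hc/λ = 4.7778 eV
KE_max = E_photon - φ = 4.7778 - 2.71 = 2.0678 eV

Since eV_s = KE_max:
V_s = KE_max/e = 2.0678 V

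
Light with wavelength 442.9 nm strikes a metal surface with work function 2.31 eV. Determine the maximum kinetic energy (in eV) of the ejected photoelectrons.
0.4894 eV

Using Einstein's photoelectric equation: KE_max = hf - φ = hc/λ - φ

First, calculate the photon energy:
E_photon = hc/λ = (6.626×10⁻³⁴ J·s)(3×10⁸ m/s) / (442.9×10⁻⁹ m)
E_photon = 2.7994 eV

Then, the maximum kinetic energy:
KE_max = E_photon - φ = 2.7994 eV - 2.31 eV = 0.4894 eV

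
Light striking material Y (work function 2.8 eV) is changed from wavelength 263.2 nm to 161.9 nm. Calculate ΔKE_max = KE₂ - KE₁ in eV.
2.9474 eV

Using Einstein's equation: KE_max = hc/λ - φ

For λ₁ = 263.2 nm:
KE₁ = hc/λ₁ - φ = 4.7106 - 2.8 = 1.9106 eV

For λ₂ = 161.9 nm:
KE₂ = hc/λ₂ - φ = 7.6581 - 2.8 = 4.8581 eV

Change in KE:
ΔKE = KE₂ - KE₁ = 4.8581 - 1.9106 = 2.9474 eV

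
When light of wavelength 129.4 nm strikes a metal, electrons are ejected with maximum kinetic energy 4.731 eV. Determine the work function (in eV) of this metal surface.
4.85 eV

From Einstein's photoelectric equation: KE_max = hf - φ = hc/λ - φ

Rearranging for φ:
φ = hc/λ - KE_max

Calculate photon energy:
E_photon = hc/λ = 9.5815 eV

Therefore:
φ = 9.5815 - 4.731 = 4.85 eV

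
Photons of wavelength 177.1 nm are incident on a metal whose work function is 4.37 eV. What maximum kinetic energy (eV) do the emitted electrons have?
2.6308 eV

Using Einstein's photoelectric equation: KE_max = hf - φ = hc/λ - φ

First, calculate the photon energy:
E_photon = hc/λ = (6.626×10⁻³⁴ J·s)(3×10⁸ m/s) / (177.1×10⁻⁹ m)
E_photon = 7.0008 eV

Then, the maximum kinetic energy:
KE_max = E_photon - φ = 7.0008 eV - 4.37 eV = 2.6308 eV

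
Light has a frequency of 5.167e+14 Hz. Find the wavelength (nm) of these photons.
580.21 nm

Using the wave equation: c = fλ

Solving for wavelength:
λ = c/f = (3×10⁸ m/s) / (5.167e+14 Hz)
λ = 580.21 nm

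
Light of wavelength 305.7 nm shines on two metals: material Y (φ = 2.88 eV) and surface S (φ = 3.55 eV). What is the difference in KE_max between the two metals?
0.6700 eV

Using KE_max = hc/λ - φ for each metal:

Photon energy: E = hc/λ = 4.0557 eV

For material Y (φ₁ = 2.88 eV):
KE₁ = E - φ₁ = 4.0557 - 2.88 = 1.1757 eV

For surface S (φ₂ = 3.55 eV):
KE₂ = E - φ₂ = 4.0557 - 3.55 = 0.5057 eV

Difference:
ΔKE = KE₁ - KE₂ = 1.1757 - 0.5057 = 0.6700 eV

Note: The difference equals the difference in work functions: 3.55 - 2.88 = 0.67 eV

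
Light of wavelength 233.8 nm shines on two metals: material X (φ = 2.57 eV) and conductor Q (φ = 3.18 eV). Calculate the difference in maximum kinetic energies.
0.6100 eV

Using KE_max = hc/λ - φ for each metal:

Photon energy: E = hc/λ = 5.3030 eV

For material X (φ₁ = 2.57 eV):
KE₁ = E - φ₁ = 5.3030 - 2.57 = 2.7330 eV

For conductor Q (φ₂ = 3.18 eV):
KE₂ = E - φ₂ = 5.3030 - 3.18 = 2.1230 eV

Difference:
ΔKE = KE₁ - KE₂ = 2.7330 - 2.1230 = 0.6100 eV

Note: The difference equals the difference in work functions: 3.18 - 2.57 = 0.61 eV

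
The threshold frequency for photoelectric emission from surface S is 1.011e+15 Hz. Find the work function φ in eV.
4.18 eV

At the threshold frequency, photon energy equals work function:
φ = hf₀

Calculating:
φ = (6.626×10⁻³⁴ J·s)(1.011e+15 Hz)
φ = 4.18 eV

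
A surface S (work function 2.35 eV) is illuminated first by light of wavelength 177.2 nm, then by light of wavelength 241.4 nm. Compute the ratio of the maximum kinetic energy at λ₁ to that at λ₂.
1.6679

Using Einstein's equation: KE_max = hc/λ - φ

For λ₁ = 177.2 nm:
E₁ = hc/λ₁ = 6.9969 eV
KE₁ = E₁ - φ = 6.9969 - 2.35 = 4.6469 eV

For λ₂ = 241.4 nm:
E₂ = hc/λ₂ = 5.1360 eV
KE₂ = E₂ - φ = 5.1360 - 2.35 = 2.7860 eV

Ratio: KE₁/KE₂ = 4.6469/2.7860 = 1.6679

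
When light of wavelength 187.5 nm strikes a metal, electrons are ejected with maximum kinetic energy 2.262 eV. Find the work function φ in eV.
4.35 eV

From Einstein's photoelectric equation: KE_max = hf - φ = hc/λ - φ

Rearranging for φ:
φ = hc/λ - KE_max

Calculate photon energy:
E_photon = hc/λ = 6.6125 eV

Therefore:
φ = 6.6125 - 2.262 = 4.35 eV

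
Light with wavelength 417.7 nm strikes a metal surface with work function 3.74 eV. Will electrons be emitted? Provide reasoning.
No

For photoemission, the photon energy must exceed the work function.

Photon energy: E = hc/λ = 2.9683 eV
Work function: φ = 3.74 eV

Since E_photon (2.9683 eV) < φ (3.74 eV), photoemission will NOT occur.
The threshold wavelength is λ₀ = hc/φ = 331.5 nm.
Since 417.7 nm > 331.5 nm, the photons lack sufficient energy.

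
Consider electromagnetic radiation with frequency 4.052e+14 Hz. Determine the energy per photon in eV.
1.6758 eV

Using E = hf:

E = hf = (6.626×10⁻³⁴ J·s)(4.052e+14 Hz)
E = 1.6758 eV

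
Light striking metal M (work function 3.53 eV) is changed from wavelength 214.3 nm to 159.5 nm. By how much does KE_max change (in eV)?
1.9878 eV

Using Einstein's equation: KE_max = hc/λ - φ

For λ₁ = 214.3 nm:
KE₁ = hc/λ₁ - φ = 5.7855 - 3.53 = 2.2555 eV

For λ₂ = 159.5 nm:
KE₂ = hc/λ₂ - φ = 7.7733 - 3.53 = 4.2433 eV

Change in KE:
ΔKE = KE₂ - KE₁ = 4.2433 - 2.2555 = 1.9878 eV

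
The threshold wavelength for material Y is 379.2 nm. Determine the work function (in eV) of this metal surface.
3.27 eV

At the threshold wavelength, photon energy equals work function:
φ = hc/λ₀

Calculating:
φ = (6.626×10⁻³⁴ J·s)(3×10⁸ m/s) / (379.2×10⁻⁹ m)
φ = 3.27 eV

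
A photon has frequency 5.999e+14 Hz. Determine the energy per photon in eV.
2.4810 eV

Using E = hf:

E = hf = (6.626×10⁻³⁴ J·s)(5.999e+14 Hz)
E = 2.4810 eV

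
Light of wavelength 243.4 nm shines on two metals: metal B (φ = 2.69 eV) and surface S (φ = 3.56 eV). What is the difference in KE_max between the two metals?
0.8700 eV

Using KE_max = hc/λ - φ for each metal:

Photon energy: E = hc/λ = 5.0938 eV

For metal B (φ₁ = 2.69 eV):
KE₁ = E - φ₁ = 5.0938 - 2.69 = 2.4038 eV

For surface S (φ₂ = 3.56 eV):
KE₂ = E - φ₂ = 5.0938 - 3.56 = 1.5338 eV

Difference:
ΔKE = KE₁ - KE₂ = 2.4038 - 1.5338 = 0.8700 eV

Note: The difference equals the difference in work functions: 3.56 - 2.69 = 0.87 eV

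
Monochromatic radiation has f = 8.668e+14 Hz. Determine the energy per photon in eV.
3.5848 eV

Using E = hf:

E = hf = (6.626×10⁻³⁴ J·s)(8.668e+14 Hz)
E = 3.5848 eV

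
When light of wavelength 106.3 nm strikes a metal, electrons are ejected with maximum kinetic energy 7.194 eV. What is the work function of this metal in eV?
4.47 eV

From Einstein's photoelectric equation: KE_max = hf - φ = hc/λ - φ

Rearranging for φ:
φ = hc/λ - KE_max

Calculate photon energy:
E_photon = hc/λ = 11.6636 eV

Therefore:
φ = 11.6636 - 7.194 = 4.47 eV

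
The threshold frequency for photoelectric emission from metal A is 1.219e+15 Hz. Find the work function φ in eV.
5.04 eV

At the threshold frequency, photon energy equals work function:
φ = hf₀

Calculating:
φ = (6.626×10⁻³⁴ J·s)(1.219e+15 Hz)
φ = 5.04 eV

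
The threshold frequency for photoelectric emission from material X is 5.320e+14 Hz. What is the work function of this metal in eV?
2.20 eV

At the threshold frequency, photon energy equals work function:
φ = hf₀

Calculating:
φ = (6.626×10⁻³⁴ J·s)(5.320e+14 Hz)
φ = 2.20 eV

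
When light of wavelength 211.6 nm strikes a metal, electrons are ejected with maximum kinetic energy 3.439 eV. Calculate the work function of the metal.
2.42 eV

From Einstein's photoelectric equation: KE_max = hf - φ = hc/λ - φ

Rearranging for φ:
φ = hc/λ - KE_max

Calculate photon energy:
E_photon = hc/λ = 5.8594 eV

Therefore:
φ = 5.8594 - 3.439 = 2.42 eV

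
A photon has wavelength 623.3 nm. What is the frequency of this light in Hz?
4.8098e+14 Hz

Using the wave equation: c = fλ

Solving for frequency:
f = c/λ = (3×10⁸ m/s) / (623.3×10⁻⁹ m)
f = 4.8098e+14 Hz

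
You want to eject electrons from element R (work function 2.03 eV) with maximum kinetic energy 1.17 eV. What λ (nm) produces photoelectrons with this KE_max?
387.45 nm

From Einstein's equation: KE_max = hc/λ - φ

Rearranging for λ:
hc/λ = KE_max + φ
λ = hc/(KE_max + φ)

Required photon energy:
E_photon = KE_max + φ = 1.17 + 2.03 = 3.20 eV

Required wavelength:
λ = hc/E_photon = (6.626×10⁻³⁴)(3×10⁸) / (3.20 × 1.602×10⁻¹⁹)
λ = 387.45 nm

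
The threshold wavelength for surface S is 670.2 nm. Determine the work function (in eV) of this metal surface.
1.85 eV

At the threshold wavelength, photon energy equals work function:
φ = hc/λ₀

Calculating:
φ = (6.626×10⁻³⁴ J·s)(3×10⁸ m/s) / (670.2×10⁻⁹ m)
φ = 1.85 eV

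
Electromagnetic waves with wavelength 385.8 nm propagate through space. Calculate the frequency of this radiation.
7.7707e+14 Hz

Using the wave equation: c = fλ

Solving for frequency:
f = c/λ = (3×10⁸ m/s) / (385.8×10⁻⁹ m)
f = 7.7707e+14 Hz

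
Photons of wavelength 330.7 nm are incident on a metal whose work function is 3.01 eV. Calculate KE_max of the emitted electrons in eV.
0.7391 eV

Using Einstein's photoelectric equation: KE_max = hf - φ = hc/λ - φ

First, calculate the photon energy:
E_photon = hc/λ = (6.626×10⁻³⁴ J·s)(3×10⁸ m/s) / (330.7×10⁻⁹ m)
E_photon = 3.7491 eV

Then, the maximum kinetic energy:
KE_max = E_photon - φ = 3.7491 eV - 3.01 eV = 0.7391 eV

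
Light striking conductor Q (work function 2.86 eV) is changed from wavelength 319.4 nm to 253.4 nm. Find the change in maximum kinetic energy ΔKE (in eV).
1.0110 eV

Using Einstein's equation: KE_max = hc/λ - φ

For λ₁ = 319.4 nm:
KE₁ = hc/λ₁ - φ = 3.8818 - 2.86 = 1.0218 eV

For λ₂ = 253.4 nm:
KE₂ = hc/λ₂ - φ = 4.8928 - 2.86 = 2.0328 eV

Change in KE:
ΔKE = KE₂ - KE₁ = 2.0328 - 1.0218 = 1.0110 eV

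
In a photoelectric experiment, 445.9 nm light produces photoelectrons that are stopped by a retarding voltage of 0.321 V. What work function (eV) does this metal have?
2.46 eV

The stopping potential gives the maximum kinetic energy: KE_max = eV_s = 0.321 eV

From Einstein's photoelectric equation: KE_max = hc/λ - φ
Rearranging: φ = hc/λ - KE_max

Calculate photon energy:
E_photon = hc/λ = (6.626×10⁻³⁴ J·s)(3×10⁸ m/s) / (445.9×10⁻⁹ m) = 2.7805 eV

Therefore:
φ = 2.7805 - 0.321 = 2.46 eV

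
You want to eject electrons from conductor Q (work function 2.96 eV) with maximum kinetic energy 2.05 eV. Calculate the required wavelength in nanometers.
247.47 nm

From Einstein's equation: KE_max = hc/λ - φ

Rearranging for λ:
hc/λ = KE_max + φ
λ = hc/(KE_max + φ)

Required photon energy:
E_photon = KE_max + φ = 2.05 + 2.96 = 5.01 eV

Required wavelength:
λ = hc/E_photon = (6.626×10⁻³⁴)(3×10⁸) / (5.01 × 1.602×10⁻¹⁹)
λ = 247.47 nm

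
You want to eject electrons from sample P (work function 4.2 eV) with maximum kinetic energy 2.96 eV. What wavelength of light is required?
173.16 nm

From Einstein's equation: KE_max = hc/λ - φ

Rearranging for λ:
hc/λ = KE_max + φ
λ = hc/(KE_max + φ)

Required photon energy:
E_photon = KE_max + φ = 2.96 + 4.2 = 7.16 eV

Required wavelength:
λ = hc/E_photon = (6.626×10⁻³⁴)(3×10⁸) / (7.16 × 1.602×10⁻¹⁹)
λ = 173.16 nm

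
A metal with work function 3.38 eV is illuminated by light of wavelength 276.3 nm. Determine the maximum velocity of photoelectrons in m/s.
6.2411e+05 m/s

First, find the maximum kinetic energy:
E_photon = hc/λ = 4.4873 eV
KE_max = E_photon - φ = 4.4873 - 3.38 = 1.1073 eV

Convert to Joules: KE_max = 1.1073 × 1.602×10⁻¹⁹ J = 1.7741e-19 J

Then use KE = ½mv² to find velocity:
v = √(2·KE/m) = √(2 × 1.7741e-19 J / 9.109e-31 kg)
v = 6.2411e+05 m/s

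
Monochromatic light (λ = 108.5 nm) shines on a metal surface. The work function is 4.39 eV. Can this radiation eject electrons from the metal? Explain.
Yes

For photoemission, the photon energy must exceed the work function.

Photon energy: E = hc/λ = 11.4271 eV
Work function: φ = 4.39 eV

Since E_photon (11.4271 eV) > φ (4.39 eV), photoemission WILL occur.
The threshold wavelength is λ₀ = hc/φ = 282.4 nm.
Since 108.5 nm < 282.4 nm, the light has sufficient energy.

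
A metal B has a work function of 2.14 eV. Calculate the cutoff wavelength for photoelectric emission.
579.37 nm

The threshold wavelength is when the photon energy equals the work function:
hc/λ₀ = φ

Solving for λ₀:
λ₀ = hc/φ = (6.626×10⁻³⁴ J·s)(3×10⁸ m/s) / (2.14 eV × 1.602×10⁻¹⁹ J/eV)
λ₀ = 579.37 nm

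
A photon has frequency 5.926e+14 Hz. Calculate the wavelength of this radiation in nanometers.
505.89 nm

Using the wave equation: c = fλ

Solving for wavelength:
λ = c/f = (3×10⁸ m/s) / (5.926e+14 Hz)
λ = 505.89 nm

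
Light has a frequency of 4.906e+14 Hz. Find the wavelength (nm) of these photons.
611.07 nm

Using the wave equation: c = fλ

Solving for wavelength:
λ = c/f = (3×10⁸ m/s) / (4.906e+14 Hz)
λ = 611.07 nm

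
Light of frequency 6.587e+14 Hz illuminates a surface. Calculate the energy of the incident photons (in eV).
2.7242 eV

Using E = hf:

E = hf = (6.626×10⁻³⁴ J·s)(6.587e+14 Hz)
E = 2.7242 eV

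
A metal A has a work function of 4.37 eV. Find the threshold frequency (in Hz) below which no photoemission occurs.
1.0567e+15 Hz

The threshold frequency is when the photon energy equals the work function:
hf₀ = φ

Solving for f₀:
f₀ = φ/h = (4.37 eV × 1.602×10⁻¹⁹ J/eV) / (6.626×10⁻³⁴ J·s)
f₀ = 1.0567e+15 Hz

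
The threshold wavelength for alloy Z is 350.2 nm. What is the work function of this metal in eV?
3.54 eV

At the threshold wavelength, photon energy equals work function:
φ = hc/λ₀

Calculating:
φ = (6.626×10⁻³⁴ J·s)(3×10⁸ m/s) / (350.2×10⁻⁹ m)
φ = 3.54 eV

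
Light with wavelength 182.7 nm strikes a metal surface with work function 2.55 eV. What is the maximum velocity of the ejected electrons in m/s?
1.2207e+06 m/s

First, find the maximum kinetic energy:
E_photon = hc/λ = 6.7862 eV
KE_max = E_photon - φ = 6.7862 - 2.55 = 4.2362 eV

Convert to Joules: KE_max = 4.2362 × 1.602×10⁻¹⁹ J = 6.7872e-19 J

Then use KE = ½mv² to find velocity:
v = √(2·KE/m) = √(2 × 6.7872e-19 J / 9.109e-31 kg)
v = 1.2207e+06 m/s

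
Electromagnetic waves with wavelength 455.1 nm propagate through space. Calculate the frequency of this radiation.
6.5874e+14 Hz

Using the wave equation: c = fλ

Solving for frequency:
f = c/λ = (3×10⁸ m/s) / (455.1×10⁻⁹ m)
f = 6.5874e+14 Hz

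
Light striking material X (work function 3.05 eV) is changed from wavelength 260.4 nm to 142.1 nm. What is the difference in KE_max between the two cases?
3.9638 eV

Using Einstein's equation: KE_max = hc/λ - φ

For λ₁ = 260.4 nm:
KE₁ = hc/λ₁ - φ = 4.7613 - 3.05 = 1.7113 eV

For λ₂ = 142.1 nm:
KE₂ = hc/λ₂ - φ = 8.7251 - 3.05 = 5.6751 eV

Change in KE:
ΔKE = KE₂ - KE₁ = 5.6751 - 1.7113 = 3.9638 eV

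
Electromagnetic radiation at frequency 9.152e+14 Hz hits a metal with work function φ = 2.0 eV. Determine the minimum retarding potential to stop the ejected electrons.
1.7850 V

The stopping potential V_s satisfies: eV_s = KE_max

First, find KE_max using Einstein's equation:
E_photon = hf = (6.626×10⁻³⁴ J·s)(9.152e+14 Hz) = 3.7850 eV
KE_max = E_photon - φ = 3.7850 - 2.0 = 1.7850 eV

Since eV_s = KE_max:
V_s = KE_max/e = 1.7850 V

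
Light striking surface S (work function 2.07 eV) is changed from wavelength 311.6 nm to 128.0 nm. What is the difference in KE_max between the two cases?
5.7073 eV

Using Einstein's equation: KE_max = hc/λ - φ

For λ₁ = 311.6 nm:
KE₁ = hc/λ₁ - φ = 3.9790 - 2.07 = 1.9090 eV

For λ₂ = 128.0 nm:
KE₂ = hc/λ₂ - φ = 9.6863 - 2.07 = 7.6163 eV

Change in KE:
ΔKE = KE₂ - KE₁ = 7.6163 - 1.9090 = 5.7073 eV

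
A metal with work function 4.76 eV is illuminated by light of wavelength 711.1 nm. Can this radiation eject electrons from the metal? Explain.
No

For photoemission, the photon energy must exceed the work function.

Photon energy: E = hc/λ = 1.7436 eV
Work function: φ = 4.76 eV

Since E_photon (1.7436 eV) < φ (4.76 eV), photoemission will NOT occur.
The threshold wavelength is λ₀ = hc/φ = 260.5 nm.
Since 711.1 nm > 260.5 nm, the photons lack sufficient energy.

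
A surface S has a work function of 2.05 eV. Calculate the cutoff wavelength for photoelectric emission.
604.80 nm

The threshold wavelength is when the photon energy equals the work function:
hc/λ₀ = φ

Solving for λ₀:
λ₀ = hc/φ = (6.626×10⁻³⁴ J·s)(3×10⁸ m/s) / (2.05 eV × 1.602×10⁻¹⁹ J/eV)
λ₀ = 604.80 nm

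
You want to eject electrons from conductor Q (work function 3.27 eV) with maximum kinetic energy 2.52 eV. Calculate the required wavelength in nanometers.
214.14 nm

From Einstein's equation: KE_max = hc/λ - φ

Rearranging for λ:
hc/λ = KE_max + φ
λ = hc/(KE_max + φ)

Required photon energy:
E_photon = KE_max + φ = 2.52 + 3.27 = 5.79 eV

Required wavelength:
λ = hc/E_photon = (6.626×10⁻³⁴)(3×10⁸) / (5.79 × 1.602×10⁻¹⁹)
λ = 214.14 nm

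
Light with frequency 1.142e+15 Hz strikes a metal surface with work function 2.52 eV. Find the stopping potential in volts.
2.2029 V

The stopping potential V_s satisfies: eV_s = KE_max

First, find KE_max using Einstein's equation:
E_photon = hf = (6.626×10⁻³⁴ J·s)(1.142e+15 Hz) = 4.7229 eV
KE_max = E_photon - φ = 4.7229 - 2.52 = 2.2029 eV

Since eV_s = KE_max:
V_s = KE_max/e = 2.2029 V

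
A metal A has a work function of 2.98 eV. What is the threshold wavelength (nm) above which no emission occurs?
416.05 nm

The threshold wavelength is when the photon energy equals the work function:
hc/λ₀ = φ

Solving for λ₀:
λ₀ = hc/φ = (6.626×10⁻³⁴ J·s)(3×10⁸ m/s) / (2.98 eV × 1.602×10⁻¹⁹ J/eV)
λ₀ = 416.05 nm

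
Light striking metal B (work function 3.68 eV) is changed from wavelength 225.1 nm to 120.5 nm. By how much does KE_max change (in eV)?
4.7812 eV

Using Einstein's equation: KE_max = hc/λ - φ

For λ₁ = 225.1 nm:
KE₁ = hc/λ₁ - φ = 5.5080 - 3.68 = 1.8280 eV

For λ₂ = 120.5 nm:
KE₂ = hc/λ₂ - φ = 10.2891 - 3.68 = 6.6091 eV

Change in KE:
ΔKE = KE₂ - KE₁ = 6.6091 - 1.8280 = 4.7812 eV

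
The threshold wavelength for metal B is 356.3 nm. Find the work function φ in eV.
3.48 eV

At the threshold wavelength, photon energy equals work function:
φ = hc/λ₀

Calculating:
φ = (6.626×10⁻³⁴ J·s)(3×10⁸ m/s) / (356.3×10⁻⁹ m)
φ = 3.48 eV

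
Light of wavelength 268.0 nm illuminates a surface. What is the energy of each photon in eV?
4.6263 eV

Using E = hf = hc/λ:

E = hc/λ = (6.626×10⁻³⁴ J·s)(3×10⁸ m/s) / (268.0×10⁻⁹ m)
E = 4.6263 eV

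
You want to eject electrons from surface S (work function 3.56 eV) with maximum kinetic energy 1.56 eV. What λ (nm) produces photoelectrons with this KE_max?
242.16 nm

From Einstein's equation: KE_max = hc/λ - φ

Rearranging for λ:
hc/λ = KE_max + φ
λ = hc/(KE_max + φ)

Required photon energy:
E_photon = KE_max + φ = 1.56 + 3.56 = 5.12 eV

Required wavelength:
λ = hc/E_photon = (6.626×10⁻³⁴)(3×10⁸) / (5.12 × 1.602×10⁻¹⁹)
λ = 242.16 nm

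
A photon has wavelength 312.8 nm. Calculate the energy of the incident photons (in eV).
3.9637 eV

Using E = hf = hc/λ:

E = hc/λ = (6.626×10⁻³⁴ J·s)(3×10⁸ m/s) / (312.8×10⁻⁹ m)
E = 3.9637 eV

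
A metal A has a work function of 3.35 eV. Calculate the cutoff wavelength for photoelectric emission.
370.10 nm

The threshold wavelength is when the photon energy equals the work function:
hc/λ₀ = φ

Solving for λ₀:
λ₀ = hc/φ = (6.626×10⁻³⁴ J·s)(3×10⁸ m/s) / (3.35 eV × 1.602×10⁻¹⁹ J/eV)
λ₀ = 370.10 nm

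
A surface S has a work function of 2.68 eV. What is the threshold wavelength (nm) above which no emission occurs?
462.63 nm

The threshold wavelength is when the photon energy equals the work function:
hc/λ₀ = φ

Solving for λ₀:
λ₀ = hc/φ = (6.626×10⁻³⁴ J·s)(3×10⁸ m/s) / (2.68 eV × 1.602×10⁻¹⁹ J/eV)
λ₀ = 462.63 nm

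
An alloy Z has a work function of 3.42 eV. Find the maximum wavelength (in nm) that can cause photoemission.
362.53 nm

The threshold wavelength is when the photon energy equals the work function:
hc/λ₀ = φ

Solving for λ₀:
λ₀ = hc/φ = (6.626×10⁻³⁴ J·s)(3×10⁸ m/s) / (3.42 eV × 1.602×10⁻¹⁹ J/eV)
λ₀ = 362.53 nm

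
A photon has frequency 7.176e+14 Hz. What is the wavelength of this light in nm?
417.77 nm

Using the wave equation: c = fλ

Solving for wavelength:
λ = c/f = (3×10⁸ m/s) / (7.176e+14 Hz)
λ = 417.77 nm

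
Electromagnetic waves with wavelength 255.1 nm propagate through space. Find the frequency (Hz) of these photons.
1.1752e+15 Hz

Using the wave equation: c = fλ

Solving for frequency:
f = c/λ = (3×10⁸ m/s) / (255.1×10⁻⁹ m)
f = 1.1752e+15 Hz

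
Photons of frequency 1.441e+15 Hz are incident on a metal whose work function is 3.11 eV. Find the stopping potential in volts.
2.8495 V

The stopping potential V_s satisfies: eV_s = KE_max

First, find KE_max using Einstein's equation:
E_photon = hf = (6.626×10⁻³⁴ J·s)(1.441e+15 Hz) = 5.9595 eV
KE_max = E_photon - φ = 5.9595 - 3.11 = 2.8495 eV

Since eV_s = KE_max:
V_s = KE_max/e = 2.8495 V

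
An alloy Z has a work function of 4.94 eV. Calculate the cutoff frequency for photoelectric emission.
1.1945e+15 Hz

The threshold frequency is when the photon energy equals the work function:
hf₀ = φ

Solving for f₀:
f₀ = φ/h = (4.94 eV × 1.602×10⁻¹⁹ J/eV) / (6.626×10⁻³⁴ J·s)
f₀ = 1.1945e+15 Hz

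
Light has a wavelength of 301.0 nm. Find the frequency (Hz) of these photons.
9.9599e+14 Hz

Using the wave equation: c = fλ

Solving for frequency:
f = c/λ = (3×10⁸ m/s) / (301.0×10⁻⁹ m)
f = 9.9599e+14 Hz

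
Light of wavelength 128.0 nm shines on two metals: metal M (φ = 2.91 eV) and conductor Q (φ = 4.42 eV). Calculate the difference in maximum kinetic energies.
1.5100 eV

Using KE_max = hc/λ - φ for each metal:

Photon energy: E = hc/λ = 9.6863 eV

For metal M (φ₁ = 2.91 eV):
KE₁ = E - φ₁ = 9.6863 - 2.91 = 6.7763 eV

For conductor Q (φ₂ = 4.42 eV):
KE₂ = E - φ₂ = 9.6863 - 4.42 = 5.2663 eV

Difference:
ΔKE = KE₁ - KE₂ = 6.7763 - 5.2663 = 1.5100 eV

Note: The difference equals the difference in work functions: 4.42 - 2.91 = 1.51 eV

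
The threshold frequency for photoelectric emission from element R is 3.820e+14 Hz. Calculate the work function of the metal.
1.58 eV

At the threshold frequency, photon energy equals work function:
φ = hf₀

Calculating:
φ = (6.626×10⁻³⁴ J·s)(3.820e+14 Hz)
φ = 1.58 eV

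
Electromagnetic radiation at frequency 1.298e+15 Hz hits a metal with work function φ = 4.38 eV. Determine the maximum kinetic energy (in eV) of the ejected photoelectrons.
0.9881 eV

Using Einstein's photoelectric equation: KE_max = hf - φ

First, calculate the photon energy:
E_photon = hf = (6.626×10⁻³⁴ J·s)(1.298e+15 Hz)
E_photon = 5.3681 eV

Then, the maximum kinetic energy:
KE_max = E_photon - φ = 5.3681 eV - 4.38 eV = 0.9881 eV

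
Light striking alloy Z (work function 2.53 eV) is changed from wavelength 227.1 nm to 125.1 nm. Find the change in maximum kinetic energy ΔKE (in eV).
4.4514 eV

Using Einstein's equation: KE_max = hc/λ - φ

For λ₁ = 227.1 nm:
KE₁ = hc/λ₁ - φ = 5.4595 - 2.53 = 2.9295 eV

For λ₂ = 125.1 nm:
KE₂ = hc/λ₂ - φ = 9.9108 - 2.53 = 7.3808 eV

Change in KE:
ΔKE = KE₂ - KE₁ = 7.3808 - 2.9295 = 4.4514 eV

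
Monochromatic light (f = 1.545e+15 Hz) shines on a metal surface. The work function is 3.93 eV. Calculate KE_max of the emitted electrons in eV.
2.4596 eV

Using Einstein's photoelectric equation: KE_max = hf - φ

First, calculate the photon energy:
E_photon = hf = (6.626×10⁻³⁴ J·s)(1.545e+15 Hz)
E_photon = 6.3896 eV

Then, the maximum kinetic energy:
KE_max = E_photon - φ = 6.3896 eV - 3.93 eV = 2.4596 eV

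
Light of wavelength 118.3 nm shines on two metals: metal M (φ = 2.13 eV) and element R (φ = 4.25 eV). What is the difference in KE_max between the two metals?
2.1200 eV

Using KE_max = hc/λ - φ for each metal:

Photon energy: E = hc/λ = 10.4805 eV

For metal M (φ₁ = 2.13 eV):
KE₁ = E - φ₁ = 10.4805 - 2.13 = 8.3505 eV

For element R (φ₂ = 4.25 eV):
KE₂ = E - φ₂ = 10.4805 - 4.25 = 6.2305 eV

Difference:
ΔKE = KE₁ - KE₂ = 8.3505 - 6.2305 = 2.1200 eV

Note: The difference equals the difference in work functions: 4.25 - 2.13 = 2.12 eV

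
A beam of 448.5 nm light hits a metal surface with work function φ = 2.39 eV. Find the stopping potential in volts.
0.3744 V

The stopping potential V_s satisfies: eV_s = KE_max

First, find KE_max using Einstein's equation:
E_photon = hc/λ = 2.7644 eV
KE_max = E_photon - φ = 2.7644 - 2.39 = 0.3744 eV

Since eV_s = KE_max:
V_s = KE_max/e = 0.3744 V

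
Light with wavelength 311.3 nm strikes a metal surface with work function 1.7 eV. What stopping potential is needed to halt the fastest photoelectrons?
2.2828 V

The stopping potential V_s satisfies: eV_s = KE_max

First, find KE_max using Einstein's equation:
E_photon = hc/λ = 3.9828 eV
KE_max = E_photon - φ = 3.9828 - 1.7 = 2.2828 eV

Since eV_s = KE_max:
V_s = KE_max/e = 2.2828 V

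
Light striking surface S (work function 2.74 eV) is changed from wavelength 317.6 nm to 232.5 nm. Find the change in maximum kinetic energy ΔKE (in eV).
1.4289 eV

Using Einstein's equation: KE_max = hc/λ - φ

For λ₁ = 317.6 nm:
KE₁ = hc/λ₁ - φ = 3.9038 - 2.74 = 1.1638 eV

For λ₂ = 232.5 nm:
KE₂ = hc/λ₂ - φ = 5.3327 - 2.74 = 2.5927 eV

Change in KE:
ΔKE = KE₂ - KE₁ = 2.5927 - 1.1638 = 1.4289 eV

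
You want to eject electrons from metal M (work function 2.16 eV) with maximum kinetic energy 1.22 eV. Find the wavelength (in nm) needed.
366.82 nm

From Einstein's equation: KE_max = hc/λ - φ

Rearranging for λ:
hc/λ = KE_max + φ
λ = hc/(KE_max + φ)

Required photon energy:
E_photon = KE_max + φ = 1.22 + 2.16 = 3.38 eV

Required wavelength:
λ = hc/E_photon = (6.626×10⁻³⁴)(3×10⁸) / (3.38 × 1.602×10⁻¹⁹)
λ = 366.82 nm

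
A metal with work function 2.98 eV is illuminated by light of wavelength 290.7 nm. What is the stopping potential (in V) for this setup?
1.2850 V

The stopping potential V_s satisfies: eV_s = KE_max

First, find KE_max using Einstein's equation:
E_photon = hc/λ = 4.2650 eV
KE_max = E_photon - φ = 4.2650 - 2.98 = 1.2850 eV

Since eV_s = KE_max:
V_s = KE_max/e = 1.2850 V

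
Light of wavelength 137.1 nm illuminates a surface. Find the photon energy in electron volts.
9.0433 eV

Using E = hf = hc/λ:

E = hc/λ = (6.626×10⁻³⁴ J·s)(3×10⁸ m/s) / (137.1×10⁻⁹ m)
E = 9.0433 eV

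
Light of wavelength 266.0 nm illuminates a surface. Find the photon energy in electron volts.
4.6611 eV

Using E = hf = hc/λ:

E = hc/λ = (6.626×10⁻³⁴ J·s)(3×10⁸ m/s) / (266.0×10⁻⁹ m)
E = 4.6611 eV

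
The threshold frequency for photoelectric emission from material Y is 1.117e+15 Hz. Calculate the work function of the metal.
4.62 eV

At the threshold frequency, photon energy equals work function:
φ = hf₀

Calculating:
φ = (6.626×10⁻³⁴ J·s)(1.117e+15 Hz)
φ = 4.62 eV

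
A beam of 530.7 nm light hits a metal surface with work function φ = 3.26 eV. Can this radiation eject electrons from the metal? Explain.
No

For photoemission, the photon energy must exceed the work function.

Photon energy: E = hc/λ = 2.3362 eV
Work function: φ = 3.26 eV

Since E_photon (2.3362 eV) < φ (3.26 eV), photoemission will NOT occur.
The threshold wavelength is λ₀ = hc/φ = 380.3 nm.
Since 530.7 nm > 380.3 nm, the photons lack sufficient energy.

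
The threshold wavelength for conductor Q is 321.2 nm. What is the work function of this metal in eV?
3.86 eV

At the threshold wavelength, photon energy equals work function:
φ = hc/λ₀

Calculating:
φ = (6.626×10⁻³⁴ J·s)(3×10⁸ m/s) / (321.2×10⁻⁹ m)
φ = 3.86 eV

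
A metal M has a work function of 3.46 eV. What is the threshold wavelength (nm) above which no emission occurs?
358.34 nm

The threshold wavelength is when the photon energy equals the work function:
hc/λ₀ = φ

Solving for λ₀:
λ₀ = hc/φ = (6.626×10⁻³⁴ J·s)(3×10⁸ m/s) / (3.46 eV × 1.602×10⁻¹⁹ J/eV)
λ₀ = 358.34 nm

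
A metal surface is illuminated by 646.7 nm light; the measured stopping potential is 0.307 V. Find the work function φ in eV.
1.61 eV

The stopping potential gives the maximum kinetic energy: KE_max = eV_s = 0.307 eV

From Einstein's photoelectric equation: KE_max = hc/λ - φ
Rearranging: φ = hc/λ - KE_max

Calculate photon energy:
E_photon = hc/λ = (6.626×10⁻³⁴ J·s)(3×10⁸ m/s) / (646.7×10⁻⁹ m) = 1.9172 eV

Therefore:
φ = 1.9172 - 0.307 = 1.61 eV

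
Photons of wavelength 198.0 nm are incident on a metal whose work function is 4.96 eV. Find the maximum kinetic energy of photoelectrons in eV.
1.3018 eV

Using Einstein's photoelectric equation: KE_max = hf - φ = hc/λ - φ

First, calculate the photon energy:
E_photon = hc/λ = (6.626×10⁻³⁴ J·s)(3×10⁸ m/s) / (198.0×10⁻⁹ m)
E_photon = 6.2618 eV

Then, the maximum kinetic energy:
KE_max = E_photon - φ = 6.2618 eV - 4.96 eV = 1.3018 eV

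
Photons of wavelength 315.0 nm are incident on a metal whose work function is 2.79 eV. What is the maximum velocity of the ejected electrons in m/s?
6.3492e+05 m/s

First, find the maximum kinetic energy:
E_photon = hc/λ = 3.9360 eV
KE_max = E_photon - φ = 3.9360 - 2.79 = 1.1460 eV

Convert to Joules: KE_max = 1.1460 × 1.602×10⁻¹⁹ J = 1.8361e-19 J

Then use KE = ½mv² to find velocity:
v = √(2·KE/m) = √(2 × 1.8361e-19 J / 9.109e-31 kg)
v = 6.3492e+05 m/s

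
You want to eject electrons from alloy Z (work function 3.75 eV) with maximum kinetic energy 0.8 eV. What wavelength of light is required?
272.49 nm

From Einstein's equation: KE_max = hc/λ - φ

Rearranging for λ:
hc/λ = KE_max + φ
λ = hc/(KE_max + φ)

Required photon energy:
E_photon = KE_max + φ = 0.8 + 3.75 = 4.55 eV

Required wavelength:
λ = hc/E_photon = (6.626×10⁻³⁴)(3×10⁸) / (4.55 × 1.602×10⁻¹⁹)
λ = 272.49 nm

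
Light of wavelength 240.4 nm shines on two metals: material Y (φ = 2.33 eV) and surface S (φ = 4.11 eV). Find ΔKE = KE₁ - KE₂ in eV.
1.7800 eV

Using KE_max = hc/λ - φ for each metal:

Photon energy: E = hc/λ = 5.1574 eV

For material Y (φ₁ = 2.33 eV):
KE₁ = E - φ₁ = 5.1574 - 2.33 = 2.8274 eV

For surface S (φ₂ = 4.11 eV):
KE₂ = E - φ₂ = 5.1574 - 4.11 = 1.0474 eV

Difference:
ΔKE = KE₁ - KE₂ = 2.8274 - 1.0474 = 1.7800 eV

Note: The difference equals the difference in work functions: 4.11 - 2.33 = 1.78 eV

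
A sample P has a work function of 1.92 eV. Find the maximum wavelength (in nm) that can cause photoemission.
645.75 nm

The threshold wavelength is when the photon energy equals the work function:
hc/λ₀ = φ

Solving for λ₀:
λ₀ = hc/φ = (6.626×10⁻³⁴ J·s)(3×10⁸ m/s) / (1.92 eV × 1.602×10⁻¹⁹ J/eV)
λ₀ = 645.75 nm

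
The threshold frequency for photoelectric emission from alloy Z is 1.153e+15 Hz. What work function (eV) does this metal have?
4.77 eV

At the threshold frequency, photon energy equals work function:
φ = hf₀

Calculating:
φ = (6.626×10⁻³⁴ J·s)(1.153e+15 Hz)
φ = 4.77 eV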